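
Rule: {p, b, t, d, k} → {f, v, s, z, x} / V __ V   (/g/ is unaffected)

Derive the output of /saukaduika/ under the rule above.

/k/ is a stop between vowels /u/ and /a/, so it spirantizes to the fricative [x].
/d/ is a stop between vowels /a/ and /u/, so it spirantizes to the fricative [z].
/k/ is a stop between vowels /i/ and /a/, so it spirantizes to the fricative [x].
Surface form: [sauxazuixa].

sauxazuixa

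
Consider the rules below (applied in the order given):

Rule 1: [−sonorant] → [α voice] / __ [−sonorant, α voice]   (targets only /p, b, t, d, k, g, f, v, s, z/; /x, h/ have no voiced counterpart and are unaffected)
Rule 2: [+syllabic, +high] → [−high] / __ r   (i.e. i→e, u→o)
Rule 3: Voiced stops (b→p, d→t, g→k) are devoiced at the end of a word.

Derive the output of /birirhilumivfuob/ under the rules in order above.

Rule 1 (regressive voicing assimilation): /v/ precedes the voiceless obstruent /f/, so it devoices to [f] by assimilation. /birirhilumivfuob/ → birirhilumiffuob.
Rule 2 (pre-rhotic lowering): /i/ is a high vowel immediately before /r/, so it lowers to [e]. /i/ is a high vowel immediately before /r/, so it lowers to [e]. /birirhilumiffuob/ → bererhilumiffuob.
Rule 3 (final devoicing): /b/ is a voiced stop in word-final position, so it devoices to [p]. /bererhilumiffuob/ → bererhilumiffuop.

bererhilumiffuop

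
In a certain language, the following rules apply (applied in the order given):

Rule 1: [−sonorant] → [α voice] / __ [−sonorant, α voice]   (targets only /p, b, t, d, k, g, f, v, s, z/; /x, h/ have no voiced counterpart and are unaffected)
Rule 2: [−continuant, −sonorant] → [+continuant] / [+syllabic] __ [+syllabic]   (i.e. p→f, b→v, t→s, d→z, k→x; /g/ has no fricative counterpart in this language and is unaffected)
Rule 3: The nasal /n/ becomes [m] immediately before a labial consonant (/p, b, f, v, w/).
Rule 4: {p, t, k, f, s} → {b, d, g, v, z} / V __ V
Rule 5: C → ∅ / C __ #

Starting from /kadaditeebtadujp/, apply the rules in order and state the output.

kazazizeeptazuj

Rule 1 (regressive voicing assimilation): /b/ precedes the voiceless obstruent /t/, so it devoices to [p] by assimilation. /kadaditeebtadujp/ → kadaditeeptadujp.
Rule 2 (intervocalic spirantization): /d/ is a stop between vowels /a/ and /a/, so it spirantizes to the fricative [z]. /d/ is a stop between vowels /a/ and /i/, so it spirantizes to the fricative [z]. /t/ is a stop between vowels /i/ and /e/, so it spirantizes to the fricative [s]. /d/ is a stop between vowels /a/ and /u/, so it spirantizes to the fricative [z]. /kadaditeeptadujp/ → kazaziseeptazujp.
Rule 3 (nasal place assimilation): no segment meets the environment; /kazaziseeptazujp/ is unchanged.
Rule 4 (intervocalic voicing): /s/ is a voiceless obstruent between vowels /i/ and /e/, so it voices to [z]. /kazaziseeptazujp/ → kazazizeeptazujp.
Rule 5 (final cluster simplification): /p/ is the second consonant of a word-final cluster /jp/, so it deletes. /kazazizeeptazujp/ → kazazizeeptazuj.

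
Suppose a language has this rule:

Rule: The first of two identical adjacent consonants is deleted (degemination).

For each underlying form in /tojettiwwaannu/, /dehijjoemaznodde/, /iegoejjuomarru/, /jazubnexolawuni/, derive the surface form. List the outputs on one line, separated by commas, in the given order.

tojetiwaanu, dehijoemaznode, iegoejuomaru, jazubnexolawuni

/tojettiwwaannu/: /tt/ is a geminate; the first /t/ deletes. /ww/ is a geminate; the first /w/ deletes. /nn/ is a geminate; the first /n/ deletes. → [tojetiwaanu].
/dehijjoemaznodde/: /jj/ is a geminate; the first /j/ deletes. /dd/ is a geminate; the first /d/ deletes. → [dehijoemaznode].
/iegoejjuomarru/: /jj/ is a geminate; the first /j/ deletes. /rr/ is a geminate; the first /r/ deletes. → [iegoejuomaru].
/jazubnexolawuni/: the rule's environment is not met; surfaces unchanged as [jazubnexolawuni].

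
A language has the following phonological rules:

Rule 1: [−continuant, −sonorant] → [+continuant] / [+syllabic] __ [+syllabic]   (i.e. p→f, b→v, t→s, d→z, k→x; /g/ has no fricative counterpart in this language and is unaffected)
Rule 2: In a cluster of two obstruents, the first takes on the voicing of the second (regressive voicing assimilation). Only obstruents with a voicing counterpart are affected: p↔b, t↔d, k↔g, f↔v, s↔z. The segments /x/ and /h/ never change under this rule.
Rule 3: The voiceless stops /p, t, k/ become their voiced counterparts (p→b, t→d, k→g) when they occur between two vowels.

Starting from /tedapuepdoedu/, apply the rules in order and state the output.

tezafuebdoezu

Rule 1 (intervocalic spirantization): /d/ is a stop between vowels /e/ and /a/, so it spirantizes to the fricative [z]. /p/ is a stop between vowels /a/ and /u/, so it spirantizes to the fricative [f]. /d/ is a stop between vowels /e/ and /u/, so it spirantizes to the fricative [z]. /tedapuepdoedu/ → tezafuepdoezu.
Rule 2 (regressive voicing assimilation): /p/ precedes the voiced obstruent /d/, so it voices to [b] by assimilation. /tezafuepdoezu/ → tezafuebdoezu.
Rule 3 (intervocalic voicing): no segment meets the environment; /tezafuebdoezu/ is unchanged.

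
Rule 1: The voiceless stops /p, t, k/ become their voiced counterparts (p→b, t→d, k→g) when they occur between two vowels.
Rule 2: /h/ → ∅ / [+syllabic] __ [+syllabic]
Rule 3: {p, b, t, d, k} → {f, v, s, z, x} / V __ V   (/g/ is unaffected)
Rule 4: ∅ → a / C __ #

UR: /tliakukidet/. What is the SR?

tliagugizeta

Rule 1 (intervocalic voicing): /k/ is a voiceless stop between vowels /a/ and /u/, so it voices to [g]. /k/ is a voiceless stop between vowels /u/ and /i/, so it voices to [g]. /tliakukidet/ → tliagugidet.
Rule 2 (intervocalic h-deletion): no segment meets the environment; /tliagugidet/ is unchanged.
Rule 3 (intervocalic spirantization): /d/ is a stop between vowels /i/ and /e/, so it spirantizes to the fricative [z]. /tliagugidet/ → tliagugizet.
Rule 4 (final a-epenthesis): the form ends in the consonant /t/, so [a] is inserted word-finally. /tliagugizet/ → tliagugizeta.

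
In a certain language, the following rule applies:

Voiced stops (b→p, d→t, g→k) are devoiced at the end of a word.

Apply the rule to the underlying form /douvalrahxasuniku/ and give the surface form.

douvalrahxasuniku

No segment of /douvalrahxasuniku/ meets the structural description of the rule, so the form surfaces unchanged.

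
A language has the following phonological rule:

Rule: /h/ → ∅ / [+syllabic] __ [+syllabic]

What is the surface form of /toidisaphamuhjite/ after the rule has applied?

No segment of /toidisaphamuhjite/ meets the structural description of the rule, so the form surfaces unchanged.

toidisaphamuhjite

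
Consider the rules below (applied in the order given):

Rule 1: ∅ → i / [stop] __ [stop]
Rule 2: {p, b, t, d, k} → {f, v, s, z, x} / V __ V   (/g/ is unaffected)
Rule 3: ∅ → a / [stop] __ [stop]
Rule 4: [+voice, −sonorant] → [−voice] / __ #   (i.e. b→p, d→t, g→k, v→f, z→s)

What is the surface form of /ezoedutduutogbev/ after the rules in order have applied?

ezoezusizuusogivef

Rule 1 (stop-cluster i-epenthesis): /t/ and /d/ form a stop–stop cluster, so [i] is inserted between them. /g/ and /b/ form a stop–stop cluster, so [i] is inserted between them. /ezoedutduutogbev/ → ezoedutiduutogibev.
Rule 2 (intervocalic spirantization): /d/ is a stop between vowels /e/ and /u/, so it spirantizes to the fricative [z]. /t/ is a stop between vowels /u/ and /i/, so it spirantizes to the fricative [s]. /d/ is a stop between vowels /i/ and /u/, so it spirantizes to the fricative [z]. /t/ is a stop between vowels /u/ and /o/, so it spirantizes to the fricative [s]. /b/ is a stop between vowels /i/ and /e/, so it spirantizes to the fricative [v]. /ezoedutiduutogibev/ → ezoezusizuusogivev.
Rule 3 (stop-cluster a-epenthesis): no segment meets the environment; /ezoezusizuusogivev/ is unchanged.
Rule 4 (final devoicing): /v/ is a voiced obstruent in word-final position, so it devoices to [f]. /ezoezusizuusogivev/ → ezoezusizuusogivef.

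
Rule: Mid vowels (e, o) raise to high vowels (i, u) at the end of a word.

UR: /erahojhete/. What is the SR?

/e/ is a mid vowel in word-final position, so it raises to [i].
Surface form: [erahojheti].

erahojheti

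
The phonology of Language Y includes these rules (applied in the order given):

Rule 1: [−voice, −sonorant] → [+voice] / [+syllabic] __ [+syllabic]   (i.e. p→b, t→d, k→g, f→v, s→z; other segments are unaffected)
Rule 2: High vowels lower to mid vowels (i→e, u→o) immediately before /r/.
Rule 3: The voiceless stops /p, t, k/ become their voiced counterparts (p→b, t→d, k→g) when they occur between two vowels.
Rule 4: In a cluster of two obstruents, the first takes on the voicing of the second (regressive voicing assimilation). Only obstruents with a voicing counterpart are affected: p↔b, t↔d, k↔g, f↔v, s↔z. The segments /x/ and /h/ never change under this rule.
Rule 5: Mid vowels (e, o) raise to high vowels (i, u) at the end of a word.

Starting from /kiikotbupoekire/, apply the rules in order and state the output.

kiigodbuboegeri

Rule 1 (intervocalic voicing): /k/ is a voiceless obstruent between vowels /i/ and /o/, so it voices to [g]. /p/ is a voiceless obstruent between vowels /u/ and /o/, so it voices to [b]. /k/ is a voiceless obstruent between vowels /e/ and /i/, so it voices to [g]. /kiikotbupoekire/ → kiigotbuboegire.
Rule 2 (pre-rhotic lowering): /i/ is a high vowel immediately before /r/, so it lowers to [e]. /kiigotbuboegire/ → kiigotbuboegere.
Rule 3 (intervocalic voicing): no segment meets the environment; /kiigotbuboegere/ is unchanged.
Rule 4 (regressive voicing assimilation): /t/ precedes the voiced obstruent /b/, so it voices to [d] by assimilation. /kiigotbuboegere/ → kiigodbuboegere.
Rule 5 (final vowel raising): /e/ is a mid vowel in word-final position, so it raises to [i]. /kiigodbuboegere/ → kiigodbuboegeri.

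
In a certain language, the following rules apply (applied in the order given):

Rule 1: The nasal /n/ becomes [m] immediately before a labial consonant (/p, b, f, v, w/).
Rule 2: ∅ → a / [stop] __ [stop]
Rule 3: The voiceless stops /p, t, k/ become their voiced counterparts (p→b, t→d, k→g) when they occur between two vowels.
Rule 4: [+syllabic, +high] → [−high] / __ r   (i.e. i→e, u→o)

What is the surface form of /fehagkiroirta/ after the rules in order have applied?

Rule 1 (nasal place assimilation): no segment meets the environment; /fehagkiroirta/ is unchanged.
Rule 2 (stop-cluster a-epenthesis): /g/ and /k/ form a stop–stop cluster, so [a] is inserted between them. /fehagkiroirta/ → fehagakiroirta.
Rule 3 (intervocalic voicing): /k/ is a voiceless stop between vowels /a/ and /i/, so it voices to [g]. /fehagakiroirta/ → fehagagiroirta.
Rule 4 (pre-rhotic lowering): /i/ is a high vowel immediately before /r/, so it lowers to [e]. /i/ is a high vowel immediately before /r/, so it lowers to [e]. /fehagagiroirta/ → fehagageroerta.

fehagageroerta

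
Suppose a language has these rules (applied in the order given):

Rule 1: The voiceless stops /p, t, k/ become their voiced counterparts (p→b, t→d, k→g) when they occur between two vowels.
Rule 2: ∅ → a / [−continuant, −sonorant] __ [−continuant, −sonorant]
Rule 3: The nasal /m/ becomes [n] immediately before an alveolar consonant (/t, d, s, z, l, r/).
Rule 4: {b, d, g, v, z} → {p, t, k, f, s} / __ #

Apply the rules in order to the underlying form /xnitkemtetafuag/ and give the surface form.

Rule 1 (intervocalic voicing): /t/ is a voiceless stop between vowels /e/ and /a/, so it voices to [d]. /xnitkemtetafuag/ → xnitkemtedafuag.
Rule 2 (stop-cluster a-epenthesis): /t/ and /k/ form a stop–stop cluster, so [a] is inserted between them. /xnitkemtedafuag/ → xnitakemtedafuag.
Rule 3 (nasal place assimilation): /m/ precedes the alveolar consonant /t/, so it assimilates in place to [n]. /xnitakemtedafuag/ → xnitakentedafuag.
Rule 4 (final devoicing): /g/ is a voiced obstruent in word-final position, so it devoices to [k]. /xnitakentedafuag/ → xnitakentedafuak.

xnitakentedafuak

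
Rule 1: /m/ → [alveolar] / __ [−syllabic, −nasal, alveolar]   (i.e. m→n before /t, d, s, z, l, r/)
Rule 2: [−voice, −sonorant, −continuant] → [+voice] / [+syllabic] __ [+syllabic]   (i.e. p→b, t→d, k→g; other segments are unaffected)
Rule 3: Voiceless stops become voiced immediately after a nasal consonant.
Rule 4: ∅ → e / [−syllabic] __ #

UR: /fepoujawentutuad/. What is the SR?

feboujawenduduade

Rule 1 (nasal place assimilation): no segment meets the environment; /fepoujawentutuad/ is unchanged.
Rule 2 (intervocalic voicing): /p/ is a voiceless stop between vowels /e/ and /o/, so it voices to [b]. /t/ is a voiceless stop between vowels /u/ and /u/, so it voices to [d]. /fepoujawentutuad/ → feboujawentuduad.
Rule 3 (post-nasal voicing): /t/ is a voiceless stop immediately after the nasal /n/, so it voices to [d]. /feboujawentuduad/ → feboujawenduduad.
Rule 4 (final e-epenthesis): the form ends in the consonant /d/, so [e] is inserted word-finally. /feboujawenduduad/ → feboujawenduduade.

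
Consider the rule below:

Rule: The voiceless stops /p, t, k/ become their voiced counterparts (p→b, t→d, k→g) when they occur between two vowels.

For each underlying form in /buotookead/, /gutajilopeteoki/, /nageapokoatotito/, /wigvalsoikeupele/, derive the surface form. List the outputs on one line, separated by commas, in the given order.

buodoogead, gudajilobedeogi, nageabogoadodido, wigvalsoigeubele

/buotookead/: /t/ is a voiceless stop between vowels /o/ and /o/, so it voices to [d]. /k/ is a voiceless stop between vowels /o/ and /e/, so it voices to [g]. → [buodoogead].
/gutajilopeteoki/: /t/ is a voiceless stop between vowels /u/ and /a/, so it voices to [d]. /p/ is a voiceless stop between vowels /o/ and /e/, so it voices to [b]. /t/ is a voiceless stop between vowels /e/ and /e/, so it voices to [d]. /k/ is a voiceless stop between vowels /o/ and /i/, so it voices to [g]. → [gudajilobedeogi].
/nageapokoatotito/: /p/ is a voiceless stop between vowels /a/ and /o/, so it voices to [b]. /k/ is a voiceless stop between vowels /o/ and /o/, so it voices to [g]. /t/ is a voiceless stop between vowels /a/ and /o/, so it voices to [d]. /t/ is a voiceless stop between vowels /o/ and /i/, so it voices to [d]. /t/ is a voiceless stop between vowels /i/ and /o/, so it voices to [d]. → [nageabogoadodido].
/wigvalsoikeupele/: /k/ is a voiceless stop between vowels /i/ and /e/, so it voices to [g]. /p/ is a voiceless stop between vowels /u/ and /e/, so it voices to [b]. → [wigvalsoigeubele].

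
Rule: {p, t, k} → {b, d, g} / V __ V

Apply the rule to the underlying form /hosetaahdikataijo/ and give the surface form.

/t/ is a voiceless stop between vowels /e/ and /a/, so it voices to [d].
/k/ is a voiceless stop between vowels /i/ and /a/, so it voices to [g].
/t/ is a voiceless stop between vowels /a/ and /a/, so it voices to [d].
Surface form: [hosedaahdigadaijo].

hosedaahdigadaijo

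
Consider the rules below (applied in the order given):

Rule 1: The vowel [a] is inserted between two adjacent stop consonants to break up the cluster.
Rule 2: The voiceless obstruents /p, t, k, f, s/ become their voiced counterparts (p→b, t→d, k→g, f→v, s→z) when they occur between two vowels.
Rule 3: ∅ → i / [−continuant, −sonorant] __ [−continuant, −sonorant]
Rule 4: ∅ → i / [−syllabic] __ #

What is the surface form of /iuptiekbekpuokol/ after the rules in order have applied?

Rule 1 (stop-cluster a-epenthesis): /p/ and /t/ form a stop–stop cluster, so [a] is inserted between them. /k/ and /b/ form a stop–stop cluster, so [a] is inserted between them. /k/ and /p/ form a stop–stop cluster, so [a] is inserted between them. /iuptiekbekpuokol/ → iupatiekabekapuokol.
Rule 2 (intervocalic voicing): /p/ is a voiceless obstruent between vowels /u/ and /a/, so it voices to [b]. /t/ is a voiceless obstruent between vowels /a/ and /i/, so it voices to [d]. /k/ is a voiceless obstruent between vowels /e/ and /a/, so it voices to [g]. /k/ is a voiceless obstruent between vowels /e/ and /a/, so it voices to [g]. /p/ is a voiceless obstruent between vowels /a/ and /u/, so it voices to [b]. /k/ is a voiceless obstruent between vowels /o/ and /o/, so it voices to [g]. /iupatiekabekapuokol/ → iubadiegabegabuogol.
Rule 3 (stop-cluster i-epenthesis): no segment meets the environment; /iubadiegabegabuogol/ is unchanged.
Rule 4 (final i-epenthesis): the form ends in the consonant /l/, so [i] is inserted word-finally. /iubadiegabegabuogol/ → iubadiegabegabuogoli.

iubadiegabegabuogoli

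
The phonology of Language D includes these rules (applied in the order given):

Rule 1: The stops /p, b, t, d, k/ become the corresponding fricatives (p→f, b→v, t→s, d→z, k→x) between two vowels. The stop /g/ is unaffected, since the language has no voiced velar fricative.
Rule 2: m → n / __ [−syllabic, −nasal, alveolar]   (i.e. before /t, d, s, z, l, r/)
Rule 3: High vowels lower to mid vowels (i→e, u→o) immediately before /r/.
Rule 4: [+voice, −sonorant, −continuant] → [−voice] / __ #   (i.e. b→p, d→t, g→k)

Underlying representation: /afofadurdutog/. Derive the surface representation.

Rule 1 (intervocalic spirantization): /d/ is a stop between vowels /a/ and /u/, so it spirantizes to the fricative [z]. /t/ is a stop between vowels /u/ and /o/, so it spirantizes to the fricative [s]. /afofadurdutog/ → afofazurdusog.
Rule 2 (nasal place assimilation): no segment meets the environment; /afofazurdusog/ is unchanged.
Rule 3 (pre-rhotic lowering): /u/ is a high vowel immediately before /r/, so it lowers to [o]. /afofazurdusog/ → afofazordusog.
Rule 4 (final devoicing): /g/ is a voiced stop in word-final position, so it devoices to [k]. /afofazordusog/ → afofazordusok.

afofazordusok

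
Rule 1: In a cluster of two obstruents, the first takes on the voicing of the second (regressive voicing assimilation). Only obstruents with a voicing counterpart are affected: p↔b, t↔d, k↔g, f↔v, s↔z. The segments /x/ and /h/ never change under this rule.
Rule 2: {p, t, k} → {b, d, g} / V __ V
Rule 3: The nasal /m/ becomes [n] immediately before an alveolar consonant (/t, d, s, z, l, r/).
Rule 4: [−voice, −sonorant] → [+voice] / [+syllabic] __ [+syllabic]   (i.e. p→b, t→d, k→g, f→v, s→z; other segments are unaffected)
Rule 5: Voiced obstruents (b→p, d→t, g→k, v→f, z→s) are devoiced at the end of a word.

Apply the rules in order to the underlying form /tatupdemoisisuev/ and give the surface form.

tadubdemoizizuef

Rule 1 (regressive voicing assimilation): /p/ precedes the voiced obstruent /d/, so it voices to [b] by assimilation. /tatupdemoisisuev/ → tatubdemoisisuev.
Rule 2 (intervocalic voicing): /t/ is a voiceless stop between vowels /a/ and /u/, so it voices to [d]. /tatubdemoisisuev/ → tadubdemoisisuev.
Rule 3 (nasal place assimilation): no segment meets the environment; /tadubdemoisisuev/ is unchanged.
Rule 4 (intervocalic voicing): /s/ is a voiceless obstruent between vowels /i/ and /i/, so it voices to [z]. /s/ is a voiceless obstruent between vowels /i/ and /u/, so it voices to [z]. /tadubdemoisisuev/ → tadubdemoizizuev.
Rule 5 (final devoicing): /v/ is a voiced obstruent in word-final position, so it devoices to [f]. /tadubdemoizizuev/ → tadubdemoizizuef.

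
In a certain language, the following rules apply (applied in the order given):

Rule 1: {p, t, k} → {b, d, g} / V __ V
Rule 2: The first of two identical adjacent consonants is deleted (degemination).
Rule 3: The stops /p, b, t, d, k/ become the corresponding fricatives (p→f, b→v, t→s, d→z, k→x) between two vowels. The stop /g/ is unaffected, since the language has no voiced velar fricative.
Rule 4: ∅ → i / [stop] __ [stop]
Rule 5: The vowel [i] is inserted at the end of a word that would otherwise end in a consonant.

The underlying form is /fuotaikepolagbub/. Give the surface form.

fuozaigevolagibubi

Rule 1 (intervocalic voicing): /t/ is a voiceless stop between vowels /o/ and /a/, so it voices to [d]. /k/ is a voiceless stop between vowels /i/ and /e/, so it voices to [g]. /p/ is a voiceless stop between vowels /e/ and /o/, so it voices to [b]. /fuotaikepolagbub/ → fuodaigebolagbub.
Rule 2 (degemination): no segment meets the environment; /fuodaigebolagbub/ is unchanged.
Rule 3 (intervocalic spirantization): /d/ is a stop between vowels /o/ and /a/, so it spirantizes to the fricative [z]. /b/ is a stop between vowels /e/ and /o/, so it spirantizes to the fricative [v]. /fuodaigebolagbub/ → fuozaigevolagbub.
Rule 4 (stop-cluster i-epenthesis): /g/ and /b/ form a stop–stop cluster, so [i] is inserted between them. /fuozaigevolagbub/ → fuozaigevolagibub.
Rule 5 (final i-epenthesis): the form ends in the consonant /b/, so [i] is inserted word-finally. /fuozaigevolagibub/ → fuozaigevolagibubi.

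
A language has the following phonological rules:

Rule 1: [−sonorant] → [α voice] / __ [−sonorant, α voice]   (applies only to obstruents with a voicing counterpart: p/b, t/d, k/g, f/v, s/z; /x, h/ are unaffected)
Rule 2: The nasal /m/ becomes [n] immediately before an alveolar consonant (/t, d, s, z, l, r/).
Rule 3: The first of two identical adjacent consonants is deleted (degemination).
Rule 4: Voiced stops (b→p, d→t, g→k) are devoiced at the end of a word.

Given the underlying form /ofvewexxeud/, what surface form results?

Rule 1 (regressive voicing assimilation): /f/ precedes the voiced obstruent /v/, so it voices to [v] by assimilation. /ofvewexxeud/ → ovvewexxeud.
Rule 2 (nasal place assimilation): no segment meets the environment; /ovvewexxeud/ is unchanged.
Rule 3 (degemination): /vv/ is a geminate; the first /v/ deletes. /xx/ is a geminate; the first /x/ deletes. /ovvewexxeud/ → ovewexeud.
Rule 4 (final devoicing): /d/ is a voiced stop in word-final position, so it devoices to [t]. /ovewexeud/ → ovewexeut.

ovewexeut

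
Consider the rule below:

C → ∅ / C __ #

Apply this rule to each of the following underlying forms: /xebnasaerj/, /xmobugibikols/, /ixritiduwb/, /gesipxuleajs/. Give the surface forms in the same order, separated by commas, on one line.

/xebnasaerj/: /j/ is the second consonant of a word-final cluster /rj/, so it deletes. → [xebnasaer].
/xmobugibikols/: /s/ is the second consonant of a word-final cluster /ls/, so it deletes. → [xmobugibikol].
/ixritiduwb/: /b/ is the second consonant of a word-final cluster /wb/, so it deletes. → [ixritiduw].
/gesipxuleajs/: /s/ is the second consonant of a word-final cluster /js/, so it deletes. → [gesipxuleaj].

xebnasaer, xmobugibikol, ixritiduw, gesipxuleaj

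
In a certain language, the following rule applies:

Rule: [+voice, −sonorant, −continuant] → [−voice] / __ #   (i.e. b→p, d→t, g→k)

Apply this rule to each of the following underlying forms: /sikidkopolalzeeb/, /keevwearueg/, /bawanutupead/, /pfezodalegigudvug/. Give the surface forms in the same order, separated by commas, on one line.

sikidkopolalzeep, keevwearuek, bawanutupeat, pfezodalegigudvuk

/sikidkopolalzeeb/: /b/ is a voiced stop in word-final position, so it devoices to [p]. → [sikidkopolalzeep].
/keevwearueg/: /g/ is a voiced stop in word-final position, so it devoices to [k]. → [keevwearuek].
/bawanutupead/: /d/ is a voiced stop in word-final position, so it devoices to [t]. → [bawanutupeat].
/pfezodalegigudvug/: /g/ is a voiced stop in word-final position, so it devoices to [k]. → [pfezodalegigudvuk].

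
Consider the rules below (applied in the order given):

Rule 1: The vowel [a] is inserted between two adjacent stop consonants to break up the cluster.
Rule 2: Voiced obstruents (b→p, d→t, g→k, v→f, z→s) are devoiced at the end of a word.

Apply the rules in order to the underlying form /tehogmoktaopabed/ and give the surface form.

Rule 1 (stop-cluster a-epenthesis): /k/ and /t/ form a stop–stop cluster, so [a] is inserted between them. /tehogmoktaopabed/ → tehogmokataopabed.
Rule 2 (final devoicing): /d/ is a voiced obstruent in word-final position, so it devoices to [t]. /tehogmokataopabed/ → tehogmokataopabet.

tehogmokataopabet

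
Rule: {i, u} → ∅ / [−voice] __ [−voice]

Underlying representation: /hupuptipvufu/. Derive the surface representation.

/u/ is a high vowel flanked by voiceless consonants /h/ and /p/, so it deletes.
/u/ is a high vowel flanked by voiceless consonants /p/ and /p/, so it deletes.
/i/ is a high vowel flanked by voiceless consonants /t/ and /p/, so it deletes.
The other instances of /u/ do not occur in the required environment and remain unchanged.
Surface form: [hpptpvufu].

hpptpvufu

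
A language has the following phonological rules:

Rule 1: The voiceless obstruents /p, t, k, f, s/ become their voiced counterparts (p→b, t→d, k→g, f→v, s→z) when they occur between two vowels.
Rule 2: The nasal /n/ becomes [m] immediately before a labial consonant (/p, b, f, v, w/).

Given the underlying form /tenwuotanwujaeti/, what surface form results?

Rule 1 (intervocalic voicing): /t/ is a voiceless obstruent between vowels /o/ and /a/, so it voices to [d]. /t/ is a voiceless obstruent between vowels /e/ and /i/, so it voices to [d]. /tenwuotanwujaeti/ → tenwuodanwujaedi.
Rule 2 (nasal place assimilation): /n/ precedes the labial consonant /w/, so it assimilates in place to [m]. /n/ precedes the labial consonant /w/, so it assimilates in place to [m]. /tenwuodanwujaedi/ → temwuodamwujaedi.

temwuodamwujaedi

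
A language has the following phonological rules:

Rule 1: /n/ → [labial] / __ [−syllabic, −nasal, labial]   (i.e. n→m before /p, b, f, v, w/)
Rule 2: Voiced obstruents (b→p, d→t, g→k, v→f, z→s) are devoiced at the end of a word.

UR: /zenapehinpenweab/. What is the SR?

Rule 1 (nasal place assimilation): /n/ precedes the labial consonant /p/, so it assimilates in place to [m]. /n/ precedes the labial consonant /w/, so it assimilates in place to [m]. /zenapehinpenweab/ → zenapehimpemweab.
Rule 2 (final devoicing): /b/ is a voiced obstruent in word-final position, so it devoices to [p]. /zenapehimpemweab/ → zenapehimpemweap.

zenapehimpemweap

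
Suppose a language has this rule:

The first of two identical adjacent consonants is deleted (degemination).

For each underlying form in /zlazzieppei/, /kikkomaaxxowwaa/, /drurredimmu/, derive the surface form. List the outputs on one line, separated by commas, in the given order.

zlaziepei, kikomaaxowaa, druredimu

/zlazzieppei/: /zz/ is a geminate; the first /z/ deletes. /pp/ is a geminate; the first /p/ deletes. → [zlaziepei].
/kikkomaaxxowwaa/: /kk/ is a geminate; the first /k/ deletes. /xx/ is a geminate; the first /x/ deletes. /ww/ is a geminate; the first /w/ deletes. → [kikomaaxowaa].
/drurredimmu/: /rr/ is a geminate; the first /r/ deletes. /mm/ is a geminate; the first /m/ deletes. → [druredimu].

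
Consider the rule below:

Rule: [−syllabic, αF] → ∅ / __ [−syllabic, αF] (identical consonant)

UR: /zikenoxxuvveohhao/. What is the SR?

/xx/ is a geminate; the first /x/ deletes.
/vv/ is a geminate; the first /v/ deletes.
/hh/ is a geminate; the first /h/ deletes.
The other instances of /z/, /k/, /n/, /x/, /v/, /h/ do not occur in the required environment and remain unchanged.
Surface form: [zikenoxuveohao].

zikenoxuveohao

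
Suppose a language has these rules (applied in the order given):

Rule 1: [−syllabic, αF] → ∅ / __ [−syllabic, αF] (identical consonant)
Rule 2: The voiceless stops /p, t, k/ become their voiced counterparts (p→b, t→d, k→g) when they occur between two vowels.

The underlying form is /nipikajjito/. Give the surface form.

nibigajido

Rule 1 (degemination): /jj/ is a geminate; the first /j/ deletes. /nipikajjito/ → nipikajito.
Rule 2 (intervocalic voicing): /p/ is a voiceless stop between vowels /i/ and /i/, so it voices to [b]. /k/ is a voiceless stop between vowels /i/ and /a/, so it voices to [g]. /t/ is a voiceless stop between vowels /i/ and /o/, so it voices to [d]. /nipikajito/ → nibigajido.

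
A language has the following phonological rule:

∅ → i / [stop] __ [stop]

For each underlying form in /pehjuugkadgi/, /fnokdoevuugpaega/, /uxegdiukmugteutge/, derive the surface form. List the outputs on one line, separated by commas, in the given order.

/pehjuugkadgi/: /g/ and /k/ form a stop–stop cluster, so [i] is inserted between them. /d/ and /g/ form a stop–stop cluster, so [i] is inserted between them. → [pehjuugikadigi].
/fnokdoevuugpaega/: /k/ and /d/ form a stop–stop cluster, so [i] is inserted between them. /g/ and /p/ form a stop–stop cluster, so [i] is inserted between them. → [fnokidoevuugipaega].
/uxegdiukmugteutge/: /g/ and /d/ form a stop–stop cluster, so [i] is inserted between them. /g/ and /t/ form a stop–stop cluster, so [i] is inserted between them. /t/ and /g/ form a stop–stop cluster, so [i] is inserted between them. → [uxegidiukmugiteutige].

pehjuugikadigi, fnokidoevuugipaega, uxegidiukmugiteutige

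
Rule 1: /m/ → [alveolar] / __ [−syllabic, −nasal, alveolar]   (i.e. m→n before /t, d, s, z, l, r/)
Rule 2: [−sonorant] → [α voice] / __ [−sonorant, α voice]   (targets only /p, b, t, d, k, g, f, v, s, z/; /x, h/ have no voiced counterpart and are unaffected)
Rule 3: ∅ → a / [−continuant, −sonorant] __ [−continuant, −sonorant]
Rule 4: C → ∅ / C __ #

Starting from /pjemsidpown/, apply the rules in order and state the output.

pjensitapow

Rule 1 (nasal place assimilation): /m/ precedes the alveolar consonant /s/, so it assimilates in place to [n]. /pjemsidpown/ → pjensidpown.
Rule 2 (regressive voicing assimilation): /d/ precedes the voiceless obstruent /p/, so it devoices to [t] by assimilation. /pjensidpown/ → pjensitpown.
Rule 3 (stop-cluster a-epenthesis): /t/ and /p/ form a stop–stop cluster, so [a] is inserted between them. /pjensitpown/ → pjensitapown.
Rule 4 (final cluster simplification): /n/ is the second consonant of a word-final cluster /wn/, so it deletes. /pjensitapown/ → pjensitapow.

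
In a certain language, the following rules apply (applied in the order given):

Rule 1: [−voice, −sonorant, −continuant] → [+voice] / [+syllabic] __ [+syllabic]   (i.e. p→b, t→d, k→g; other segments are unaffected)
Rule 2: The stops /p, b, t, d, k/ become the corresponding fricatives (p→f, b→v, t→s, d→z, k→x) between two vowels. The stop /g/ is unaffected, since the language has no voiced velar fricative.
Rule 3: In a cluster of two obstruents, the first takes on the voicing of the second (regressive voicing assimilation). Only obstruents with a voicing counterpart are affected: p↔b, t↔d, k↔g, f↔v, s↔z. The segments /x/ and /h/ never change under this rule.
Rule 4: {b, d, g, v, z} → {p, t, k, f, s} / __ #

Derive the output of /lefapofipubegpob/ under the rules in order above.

Rule 1 (intervocalic voicing): /p/ is a voiceless stop between vowels /a/ and /o/, so it voices to [b]. /p/ is a voiceless stop between vowels /i/ and /u/, so it voices to [b]. /lefapofipubegpob/ → lefabofibubegpob.
Rule 2 (intervocalic spirantization): /b/ is a stop between vowels /a/ and /o/, so it spirantizes to the fricative [v]. /b/ is a stop between vowels /i/ and /u/, so it spirantizes to the fricative [v]. /b/ is a stop between vowels /u/ and /e/, so it spirantizes to the fricative [v]. /lefabofibubegpob/ → lefavofivuvegpob.
Rule 3 (regressive voicing assimilation): /g/ precedes the voiceless obstruent /p/, so it devoices to [k] by assimilation. /lefavofivuvegpob/ → lefavofivuvekpob.
Rule 4 (final devoicing): /b/ is a voiced obstruent in word-final position, so it devoices to [p]. /lefavofivuvekpob/ → lefavofivuvekpop.

lefavofivuvekpop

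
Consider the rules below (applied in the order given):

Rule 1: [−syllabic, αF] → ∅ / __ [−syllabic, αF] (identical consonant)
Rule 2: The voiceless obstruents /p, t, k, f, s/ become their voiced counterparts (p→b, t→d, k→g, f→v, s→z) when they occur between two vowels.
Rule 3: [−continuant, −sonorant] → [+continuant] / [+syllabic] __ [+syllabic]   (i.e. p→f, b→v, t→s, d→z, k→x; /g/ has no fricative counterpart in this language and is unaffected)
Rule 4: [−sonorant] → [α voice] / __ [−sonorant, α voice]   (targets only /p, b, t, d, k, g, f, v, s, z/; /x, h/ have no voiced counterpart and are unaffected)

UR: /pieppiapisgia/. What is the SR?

pieviavizgia

Rule 1 (degemination): /pp/ is a geminate; the first /p/ deletes. /pieppiapisgia/ → piepiapisgia.
Rule 2 (intervocalic voicing): /p/ is a voiceless obstruent between vowels /e/ and /i/, so it voices to [b]. /p/ is a voiceless obstruent between vowels /a/ and /i/, so it voices to [b]. /piepiapisgia/ → piebiabisgia.
Rule 3 (intervocalic spirantization): /b/ is a stop between vowels /e/ and /i/, so it spirantizes to the fricative [v]. /b/ is a stop between vowels /a/ and /i/, so it spirantizes to the fricative [v]. /piebiabisgia/ → pieviavisgia.
Rule 4 (regressive voicing assimilation): /s/ precedes the voiced obstruent /g/, so it voices to [z] by assimilation. /pieviavisgia/ → pieviavizgia.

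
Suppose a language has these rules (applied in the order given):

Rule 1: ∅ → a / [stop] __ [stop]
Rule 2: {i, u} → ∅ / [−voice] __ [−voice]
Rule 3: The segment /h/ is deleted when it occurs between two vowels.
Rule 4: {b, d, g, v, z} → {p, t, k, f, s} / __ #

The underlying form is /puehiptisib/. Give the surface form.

puehpatsip

Rule 1 (stop-cluster a-epenthesis): /p/ and /t/ form a stop–stop cluster, so [a] is inserted between them. /puehiptisib/ → puehipatisib.
Rule 2 (high vowel syncope): /i/ is a high vowel flanked by voiceless consonants /h/ and /p/, so it deletes. /i/ is a high vowel flanked by voiceless consonants /t/ and /s/, so it deletes. /puehipatisib/ → puehpatsib.
Rule 3 (intervocalic h-deletion): no segment meets the environment; /puehpatsib/ is unchanged.
Rule 4 (final devoicing): /b/ is a voiced obstruent in word-final position, so it devoices to [p]. /puehpatsib/ → puehpatsip.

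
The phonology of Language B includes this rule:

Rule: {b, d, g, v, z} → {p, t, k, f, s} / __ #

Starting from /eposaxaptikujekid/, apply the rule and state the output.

eposaxaptikujekit

/d/ is a voiced obstruent in word-final position, so it devoices to [t].
Surface form: [eposaxaptikujekit].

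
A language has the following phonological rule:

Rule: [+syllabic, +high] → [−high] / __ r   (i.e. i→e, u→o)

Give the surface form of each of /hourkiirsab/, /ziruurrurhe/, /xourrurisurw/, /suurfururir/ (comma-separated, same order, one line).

hoorkiersab, zeruorrorhe, xoorrorisorw, suorfororer

/hourkiirsab/: /u/ is a high vowel immediately before /r/, so it lowers to [o]. /i/ is a high vowel immediately before /r/, so it lowers to [e]. → [hoorkiersab].
/ziruurrurhe/: /i/ is a high vowel immediately before /r/, so it lowers to [e]. /u/ is a high vowel immediately before /r/, so it lowers to [o]. /u/ is a high vowel immediately before /r/, so it lowers to [o]. → [zeruorrorhe].
/xourrurisurw/: /u/ is a high vowel immediately before /r/, so it lowers to [o]. /u/ is a high vowel immediately before /r/, so it lowers to [o]. /u/ is a high vowel immediately before /r/, so it lowers to [o]. → [xoorrorisorw].
/suurfururir/: /u/ is a high vowel immediately before /r/, so it lowers to [o]. /u/ is a high vowel immediately before /r/, so it lowers to [o]. /u/ is a high vowel immediately before /r/, so it lowers to [o]. /i/ is a high vowel immediately before /r/, so it lowers to [e]. → [suorfororer].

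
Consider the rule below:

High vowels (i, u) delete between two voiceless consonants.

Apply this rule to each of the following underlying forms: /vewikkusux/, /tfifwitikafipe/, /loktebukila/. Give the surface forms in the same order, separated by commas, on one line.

/vewikkusux/: /u/ is a high vowel flanked by voiceless consonants /k/ and /s/, so it deletes. /u/ is a high vowel flanked by voiceless consonants /s/ and /x/, so it deletes. → [vewikksx].
/tfifwitikafipe/: /i/ is a high vowel flanked by voiceless consonants /f/ and /f/, so it deletes. /i/ is a high vowel flanked by voiceless consonants /t/ and /k/, so it deletes. /i/ is a high vowel flanked by voiceless consonants /f/ and /p/, so it deletes. → [tffwitkafpe].
/loktebukila/: the rule's environment is not met; surfaces unchanged as [loktebukila].

vewikksx, tffwitkafpe, loktebukila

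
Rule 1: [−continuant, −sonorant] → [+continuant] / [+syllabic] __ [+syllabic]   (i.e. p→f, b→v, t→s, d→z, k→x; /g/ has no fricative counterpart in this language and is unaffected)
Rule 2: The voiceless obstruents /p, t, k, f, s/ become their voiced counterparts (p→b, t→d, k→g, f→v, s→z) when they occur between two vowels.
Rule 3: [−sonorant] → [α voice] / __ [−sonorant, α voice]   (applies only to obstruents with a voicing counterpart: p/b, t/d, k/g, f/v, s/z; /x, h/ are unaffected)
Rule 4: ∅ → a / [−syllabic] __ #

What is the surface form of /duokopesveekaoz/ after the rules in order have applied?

duoxovezveexaoza

Rule 1 (intervocalic spirantization): /k/ is a stop between vowels /o/ and /o/, so it spirantizes to the fricative [x]. /p/ is a stop between vowels /o/ and /e/, so it spirantizes to the fricative [f]. /k/ is a stop between vowels /e/ and /a/, so it spirantizes to the fricative [x]. /duokopesveekaoz/ → duoxofesveexaoz.
Rule 2 (intervocalic voicing): /f/ is a voiceless obstruent between vowels /o/ and /e/, so it voices to [v]. /duoxofesveexaoz/ → duoxovesveexaoz.
Rule 3 (regressive voicing assimilation): /s/ precedes the voiced obstruent /v/, so it voices to [z] by assimilation. /duoxovesveexaoz/ → duoxovezveexaoz.
Rule 4 (final a-epenthesis): the form ends in the consonant /z/, so [a] is inserted word-finally. /duoxovezveexaoz/ → duoxovezveexaoza.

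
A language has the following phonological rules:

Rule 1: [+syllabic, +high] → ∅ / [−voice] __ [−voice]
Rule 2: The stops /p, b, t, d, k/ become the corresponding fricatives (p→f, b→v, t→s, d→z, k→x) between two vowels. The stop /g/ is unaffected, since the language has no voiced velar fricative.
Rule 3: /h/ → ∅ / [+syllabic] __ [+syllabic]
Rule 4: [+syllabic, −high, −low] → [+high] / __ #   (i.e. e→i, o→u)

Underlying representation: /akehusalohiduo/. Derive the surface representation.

axehsaloizuu

Rule 1 (high vowel syncope): /u/ is a high vowel flanked by voiceless consonants /h/ and /s/, so it deletes. /akehusalohiduo/ → akehsalohiduo.
Rule 2 (intervocalic spirantization): /k/ is a stop between vowels /a/ and /e/, so it spirantizes to the fricative [x]. /d/ is a stop between vowels /i/ and /u/, so it spirantizes to the fricative [z]. /akehsalohiduo/ → axehsalohizuo.
Rule 3 (intervocalic h-deletion): /h/ occurs between vowels /o/ and /i/, so it deletes. /axehsalohizuo/ → axehsaloizuo.
Rule 4 (final vowel raising): /o/ is a mid vowel in word-final position, so it raises to [u]. /axehsaloizuo/ → axehsaloizuu.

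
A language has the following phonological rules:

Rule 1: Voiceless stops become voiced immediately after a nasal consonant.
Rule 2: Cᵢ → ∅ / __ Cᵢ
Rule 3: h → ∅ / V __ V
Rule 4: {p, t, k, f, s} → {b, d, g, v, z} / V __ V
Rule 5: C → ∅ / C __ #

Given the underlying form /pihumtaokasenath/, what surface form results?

piumdaogazenat

Rule 1 (post-nasal voicing): /t/ is a voiceless stop immediately after the nasal /m/, so it voices to [d]. /pihumtaokasenath/ → pihumdaokasenath.
Rule 2 (degemination): no segment meets the environment; /pihumdaokasenath/ is unchanged.
Rule 3 (intervocalic h-deletion): /h/ occurs between vowels /i/ and /u/, so it deletes. /pihumdaokasenath/ → piumdaokasenath.
Rule 4 (intervocalic voicing): /k/ is a voiceless obstruent between vowels /o/ and /a/, so it voices to [g]. /s/ is a voiceless obstruent between vowels /a/ and /e/, so it voices to [z]. /piumdaokasenath/ → piumdaogazenath.
Rule 5 (final cluster simplification): /h/ is the second consonant of a word-final cluster /th/, so it deletes. /piumdaogazenath/ → piumdaogazenat.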